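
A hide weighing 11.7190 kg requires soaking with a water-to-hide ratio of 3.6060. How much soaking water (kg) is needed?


Formula: Water = hide_weight * ratio
Substituting: Water = 11.7190 * 3.6060
Result: 42.2587 kg


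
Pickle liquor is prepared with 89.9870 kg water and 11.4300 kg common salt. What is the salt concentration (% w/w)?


Formula: Conc = salt / (water + salt) * 100
Substituting: Conc = 11.4300 / (89.9870 + 11.4300) * 100
Result: 11.2703 %


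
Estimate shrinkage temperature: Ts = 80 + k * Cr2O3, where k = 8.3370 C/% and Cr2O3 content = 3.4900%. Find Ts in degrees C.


Formula: Ts = 80 + k * Cr2O3
Substituting: Ts = 80 + 8.3370 * 3.4900
Result: 109.0961 C


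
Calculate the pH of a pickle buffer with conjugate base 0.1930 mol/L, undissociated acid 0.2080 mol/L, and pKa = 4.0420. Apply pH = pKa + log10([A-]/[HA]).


ratio = [A-] / [HA] = 0.1930 / 0.2080 = 0.9279
log10(ratio) = -0.032506
pH = pKa + log10(ratio) = 4.0420 - 0.032506 = 4.0095


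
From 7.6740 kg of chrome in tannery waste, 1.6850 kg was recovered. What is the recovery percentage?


Formula: Recovery = recovered / input * 100
Substituting: Recovery = 1.6850 / 7.6740 * 100
Result: 21.9573 %


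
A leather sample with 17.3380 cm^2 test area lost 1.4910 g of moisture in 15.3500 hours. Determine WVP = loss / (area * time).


Formula: WVP = loss / (area * time)
Substituting: WVP = 1.4910 / (17.3380 * 15.3500)
Result: 0.00560235 g/(cm^2*hr)


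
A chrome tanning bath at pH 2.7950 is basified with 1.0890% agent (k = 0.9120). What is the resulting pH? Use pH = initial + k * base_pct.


Formula: pH_final = pH_initial + k * base_pct
Substituting: pH_final = 2.7950 + 0.9120 * 1.0890
Result: 3.7882


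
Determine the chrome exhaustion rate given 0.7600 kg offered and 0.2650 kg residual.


Formula: Uptake = (offered - residual) / offered * 100
Substituting: Uptake = (0.7600 - 0.2650) / 0.7600 * 100
Result: 65.1316 %


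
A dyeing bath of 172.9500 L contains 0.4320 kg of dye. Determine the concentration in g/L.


Formula: Conc = dye_mass(kg) / volume(L) * 1000
Substituting: Conc = 0.4320 / 172.9500 * 1000
Result: 2.4978 g/L


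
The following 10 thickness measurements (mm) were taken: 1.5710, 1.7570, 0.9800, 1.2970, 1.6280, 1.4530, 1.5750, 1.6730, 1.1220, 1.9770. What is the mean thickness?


Formula: Average = sum / n
Substituting: Average = 15.0330 / 10
Result: 1.5033 mm


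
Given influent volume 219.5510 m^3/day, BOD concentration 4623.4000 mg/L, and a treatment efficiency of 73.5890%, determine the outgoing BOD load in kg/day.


Load_in = volume * conc / 1000 = 219.5510 * 4623.4000 / 1000 = 1015.0721 kg/day
Removed = Load_in * eff / 100 = 1015.0721 * 73.5890 / 100 = 746.9814 kg/day
Load_out = Load_in - Removed = 1015.0721 - 746.9814 = 268.0907 kg/day


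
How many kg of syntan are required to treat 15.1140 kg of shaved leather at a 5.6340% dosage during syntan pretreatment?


Formula: Syntan = substrate * pct / 100
Substituting: Syntan = 15.1140 * 5.6340 / 100
Result: 0.8515 kg


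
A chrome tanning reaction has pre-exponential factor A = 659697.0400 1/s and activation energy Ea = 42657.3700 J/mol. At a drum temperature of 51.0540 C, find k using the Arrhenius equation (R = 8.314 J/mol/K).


T_K = T_C + 273.15 = 51.0540 + 273.15 = 324.2040 K
exponent = -Ea / (R * T_K) = -42657.3700 / (8.314 * 324.2040) = -15.8258
k = A * exp(exponent) = 659697.0400 * exp(-15.8258) = 0.0883663 1/s


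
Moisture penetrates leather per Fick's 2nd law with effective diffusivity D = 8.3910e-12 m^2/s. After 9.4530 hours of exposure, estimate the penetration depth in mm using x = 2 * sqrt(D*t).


t = 9.4530 hr * 3600 = 34030.8000 s
D * t = 8.3910e-12 * 34030.8000 = 2.8555e-07
x = 2 * sqrt(D*t) = 2 * sqrt(2.8555e-07) = 0.00106874 m = 1.0687 mm


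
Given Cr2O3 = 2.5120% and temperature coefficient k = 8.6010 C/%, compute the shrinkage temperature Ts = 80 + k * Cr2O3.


Formula: Ts = 80 + k * Cr2O3
Substituting: Ts = 80 + 8.6010 * 2.5120
Result: 101.6057 C


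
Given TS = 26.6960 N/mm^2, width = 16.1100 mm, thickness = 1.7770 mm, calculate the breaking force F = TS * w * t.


Formula: F = TS * w * t
Substituting: F = 26.6960 * 16.1100 * 1.7770
Result: 764.2389 N


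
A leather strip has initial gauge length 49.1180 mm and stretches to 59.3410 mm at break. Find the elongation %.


Formula: Elongation = (Lf - L0) / L0 * 100
Substituting: Elongation = (59.3410 - 49.1180) / 49.1180 * 100
Result: 20.8131 %


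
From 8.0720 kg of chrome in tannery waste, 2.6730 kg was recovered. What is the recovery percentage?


Formula: Recovery = recovered / input * 100
Substituting: Recovery = 2.6730 / 8.0720 * 100
Result: 33.1145 %


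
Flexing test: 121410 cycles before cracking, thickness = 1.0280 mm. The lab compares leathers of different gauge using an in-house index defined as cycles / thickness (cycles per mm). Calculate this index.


Formula: Index = cycles / thickness
Substituting: Index = 121410 / 1.0280
Result: 118103.1128 cycles/mm


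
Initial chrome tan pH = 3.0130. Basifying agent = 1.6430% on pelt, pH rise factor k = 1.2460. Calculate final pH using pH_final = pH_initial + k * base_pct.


Formula: pH_final = pH_initial + k * base_pct
Substituting: pH_final = 3.0130 + 1.2460 * 1.6430
Result: 5.0602


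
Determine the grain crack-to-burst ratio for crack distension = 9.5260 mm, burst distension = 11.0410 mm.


Formula: Ratio = crack / burst
Substituting: Ratio = 9.5260 / 11.0410
Result: 0.8628


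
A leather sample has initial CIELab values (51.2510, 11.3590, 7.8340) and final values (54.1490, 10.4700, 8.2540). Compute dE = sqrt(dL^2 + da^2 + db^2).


dL = 2.8980, da = -0.8890, db = 0.4200
dE = sqrt(2.8980^2 + (-0.8890)^2 + 0.4200^2) = 3.0602


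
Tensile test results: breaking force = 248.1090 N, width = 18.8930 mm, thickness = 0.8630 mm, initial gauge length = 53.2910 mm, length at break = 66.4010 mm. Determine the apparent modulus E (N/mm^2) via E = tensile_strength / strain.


TS = F / (w * t) = 248.1090 / (18.8930 * 0.8630) = 15.2171 N/mm^2
strain = (Lf - L0) / L0 = (66.4010 - 53.2910) / 53.2910 = 0.2460
E = TS / strain = 15.2171 / 0.2460 = 61.8560 N/mm^2


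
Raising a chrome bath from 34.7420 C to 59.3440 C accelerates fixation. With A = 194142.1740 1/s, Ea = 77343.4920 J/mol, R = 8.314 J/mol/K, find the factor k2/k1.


T1 = 34.7420 + 273.15 = 307.8920 K; T2 = 59.3440 + 273.15 = 332.4940 K
k1 = A * exp(-Ea/(R*T1)) = 194142.1740 * exp(-77343.4920/(8.314*307.8920)) = 1.4660e-08 1/s
k2 = A * exp(-Ea/(R*T2)) = 194142.1740 * exp(-77343.4920/(8.314*332.4940)) = 1.3711e-07 1/s
k2/k1 = 1.3711e-07 / 1.4660e-08 = 9.3525


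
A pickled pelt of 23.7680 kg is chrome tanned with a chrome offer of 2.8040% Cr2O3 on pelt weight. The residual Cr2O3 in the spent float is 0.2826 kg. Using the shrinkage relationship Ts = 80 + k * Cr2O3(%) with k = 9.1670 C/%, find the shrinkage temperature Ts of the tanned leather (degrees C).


Offered = pelt * offer_pct / 100 = 23.7680 * 2.8040 / 100 = 0.6665 kg
Uptake = offered - residual = 0.6665 - 0.2826 = 0.3839 kg
Cr2O3% on pelt = uptake / pelt * 100 = 0.3839 / 23.7680 * 100 = 1.6150 %
Ts = 80 + k * Cr2O3% = 80 + 9.1670 * 1.6150 = 94.8048 C


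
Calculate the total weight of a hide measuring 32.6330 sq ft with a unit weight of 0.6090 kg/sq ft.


Formula: Weight = area * weight_per_sqft
Substituting: Weight = 32.6330 * 0.6090
Result: 19.8735 kg


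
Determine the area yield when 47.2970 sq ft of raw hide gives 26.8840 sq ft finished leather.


Formula: Yield = finished / raw * 100
Substituting: Yield = 26.8840 / 47.2970 * 100
Result: 56.8408 %


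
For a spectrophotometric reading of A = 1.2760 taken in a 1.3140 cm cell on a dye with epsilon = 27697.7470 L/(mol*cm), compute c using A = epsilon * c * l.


Formula: c = A / (epsilon * l)
Substituting: c = 1.2760 / (27697.7470 * 1.3140)
Result: 3.5060e-05 mol/L


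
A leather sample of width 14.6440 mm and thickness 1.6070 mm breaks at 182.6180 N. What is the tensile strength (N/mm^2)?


Formula: TS = force / (width * thickness)
Substituting: TS = 182.6180 / (14.6440 * 1.6070)
Result: 7.7601 N/mm^2


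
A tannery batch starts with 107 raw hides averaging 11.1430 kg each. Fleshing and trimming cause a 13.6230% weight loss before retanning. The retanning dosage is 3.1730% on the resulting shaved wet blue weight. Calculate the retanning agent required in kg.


Total_raw = N * avg_wt = 107 * 11.1430 = 1192.3010 kg
Substrate = Total_raw * (1 - loss/100) = 1192.3010 * (1 - 13.6230/100) = 1029.8738 kg
Retan = Substrate * pct / 100 = 1029.8738 * 3.1730 / 100 = 32.6779 kg


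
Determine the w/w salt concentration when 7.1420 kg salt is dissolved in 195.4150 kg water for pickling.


Formula: Conc = salt / (water + salt) * 100
Substituting: Conc = 7.1420 / (195.4150 + 7.1420) * 100
Result: 3.5259 %


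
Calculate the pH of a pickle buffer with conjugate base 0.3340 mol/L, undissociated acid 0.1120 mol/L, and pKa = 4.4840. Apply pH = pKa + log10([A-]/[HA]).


ratio = [A-] / [HA] = 0.3340 / 0.1120 = 2.9821
log10(ratio) = 0.4745
pH = pKa + log10(ratio) = 4.4840 + 0.4745 = 4.9585


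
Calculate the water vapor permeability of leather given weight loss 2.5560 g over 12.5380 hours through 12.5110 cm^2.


Formula: WVP = loss / (area * time)
Substituting: WVP = 2.5560 / (12.5110 * 12.5380)
Result: 0.0162945 g/(cm^2*hr)


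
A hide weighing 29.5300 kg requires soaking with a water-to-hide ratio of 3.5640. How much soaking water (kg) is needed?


Formula: Water = hide_weight * ratio
Substituting: Water = 29.5300 * 3.5640
Result: 105.2449 kg


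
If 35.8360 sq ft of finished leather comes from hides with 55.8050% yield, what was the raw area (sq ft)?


Formula: raw = finished * 100 / yield
Substituting: raw = 35.8360 * 100 / 55.8050
Result: 64.2165 sq ft


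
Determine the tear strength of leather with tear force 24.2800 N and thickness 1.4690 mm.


Formula: Tear strength = force / thickness
Substituting: Tear strength = 24.2800 / 1.4690
Result: 16.5283 N/mm


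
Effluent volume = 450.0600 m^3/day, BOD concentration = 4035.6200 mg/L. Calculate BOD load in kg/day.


Formula: BOD_load = volume * conc / 1000
Substituting: BOD_load = 450.0600 * 4035.6200 / 1000
Result: 1816.2711 kg/day


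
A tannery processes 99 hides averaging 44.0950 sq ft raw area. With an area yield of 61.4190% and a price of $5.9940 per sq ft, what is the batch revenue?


Raw_total = N * avg_area = 99 * 44.0950 = 4365.4050 sq ft
Finished = Raw_total * yield / 100 = 4365.4050 * 61.4190 / 100 = 2681.1881 sq ft
Value = Finished * price = 2681.1881 * 5.9940 = 16071.0415 $


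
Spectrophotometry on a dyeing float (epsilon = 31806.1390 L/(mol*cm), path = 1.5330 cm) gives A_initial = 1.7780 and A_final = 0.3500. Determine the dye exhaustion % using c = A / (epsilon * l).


c_initial = A_i / (epsilon * l) = 1.7780 / (31806.1390 * 1.5330) = 3.6465e-05 mol/L
c_final = A_f / (epsilon * l) = 0.3500 / (31806.1390 * 1.5330) = 7.1782e-06 mol/L
Exhaustion = (c_initial - c_final) / c_initial * 100 = (3.6465e-05 - 7.1782e-06) / 3.6465e-05 * 100 = 80.3150 %


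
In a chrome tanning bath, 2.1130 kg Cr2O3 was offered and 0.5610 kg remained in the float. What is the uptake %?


Formula: Uptake = (offered - residual) / offered * 100
Substituting: Uptake = (2.1130 - 0.5610) / 2.1130 * 100
Result: 73.4501 %


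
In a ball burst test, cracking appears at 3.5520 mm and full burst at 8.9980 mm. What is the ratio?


Formula: Ratio = crack / burst
Substituting: Ratio = 3.5520 / 8.9980
Result: 0.3948


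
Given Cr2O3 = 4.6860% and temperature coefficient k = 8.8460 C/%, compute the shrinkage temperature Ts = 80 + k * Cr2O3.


Formula: Ts = 80 + k * Cr2O3
Substituting: Ts = 80 + 8.8460 * 4.6860
Result: 121.4524 C


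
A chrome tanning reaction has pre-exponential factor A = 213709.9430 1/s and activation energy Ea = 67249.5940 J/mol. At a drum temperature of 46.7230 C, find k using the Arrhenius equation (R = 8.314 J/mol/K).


T_K = T_C + 273.15 = 46.7230 + 273.15 = 319.8730 K
exponent = -Ea / (R * T_K) = -67249.5940 / (8.314 * 319.8730) = -25.2873
k = A * exp(exponent) = 213709.9430 * exp(-25.2873) = 2.2269e-06 1/s


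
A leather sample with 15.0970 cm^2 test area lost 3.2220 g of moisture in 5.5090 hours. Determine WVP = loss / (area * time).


Formula: WVP = loss / (area * time)
Substituting: WVP = 3.2220 / (15.0970 * 5.5090)
Result: 0.0387402 g/(cm^2*hr)


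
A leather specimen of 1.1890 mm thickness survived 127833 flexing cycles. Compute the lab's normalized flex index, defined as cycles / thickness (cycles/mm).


Formula: Index = cycles / thickness
Substituting: Index = 127833 / 1.1890
Result: 107513.0362 cycles/mm


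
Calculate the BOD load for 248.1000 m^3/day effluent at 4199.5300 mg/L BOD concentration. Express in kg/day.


Formula: BOD_load = volume * conc / 1000
Substituting: BOD_load = 248.1000 * 4199.5300 / 1000
Result: 1041.9034 kg/day


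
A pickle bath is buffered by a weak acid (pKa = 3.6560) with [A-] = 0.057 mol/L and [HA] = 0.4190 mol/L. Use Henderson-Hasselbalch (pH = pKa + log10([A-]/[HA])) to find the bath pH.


ratio = [A-] / [HA] = 0.057 / 0.4190 = 0.1360
log10(ratio) = -0.8663
pH = pKa + log10(ratio) = 3.6560 - 0.8663 = 2.7897


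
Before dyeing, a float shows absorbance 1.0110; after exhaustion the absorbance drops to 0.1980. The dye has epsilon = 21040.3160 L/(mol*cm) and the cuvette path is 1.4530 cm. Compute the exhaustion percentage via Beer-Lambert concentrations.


c_initial = A_i / (epsilon * l) = 1.0110 / (21040.3160 * 1.4530) = 3.3070e-05 mol/L
c_final = A_f / (epsilon * l) = 0.1980 / (21040.3160 * 1.4530) = 6.4766e-06 mol/L
Exhaustion = (c_initial - c_final) / c_initial * 100 = (3.3070e-05 - 6.4766e-06) / 3.3070e-05 * 100 = 80.4154 %


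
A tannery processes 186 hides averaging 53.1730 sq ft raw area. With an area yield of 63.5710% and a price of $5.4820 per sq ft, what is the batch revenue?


Raw_total = N * avg_area = 186 * 53.1730 = 9890.1780 sq ft
Finished = Raw_total * yield / 100 = 9890.1780 * 63.5710 / 100 = 6287.2851 sq ft
Value = Finished * price = 6287.2851 * 5.4820 = 34466.8967 $


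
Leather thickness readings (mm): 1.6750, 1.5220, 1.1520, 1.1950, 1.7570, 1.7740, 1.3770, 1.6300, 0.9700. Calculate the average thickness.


Formula: Average = sum / n
Substituting: Average = 13.0520 / 9
Result: 1.4502 mm


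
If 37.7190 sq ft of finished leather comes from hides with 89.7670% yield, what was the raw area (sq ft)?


Formula: raw = finished * 100 / yield
Substituting: raw = 37.7190 * 100 / 89.7670
Result: 42.0188 sq ft


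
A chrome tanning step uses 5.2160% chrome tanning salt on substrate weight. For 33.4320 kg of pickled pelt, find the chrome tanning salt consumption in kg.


Formula: Chrome = substrate * pct / 100
Substituting: Chrome = 33.4320 * 5.2160 / 100
Result: 1.7438 kg


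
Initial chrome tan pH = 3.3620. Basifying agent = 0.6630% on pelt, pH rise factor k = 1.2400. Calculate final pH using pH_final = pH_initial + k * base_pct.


Formula: pH_final = pH_initial + k * base_pct
Substituting: pH_final = 3.3620 + 1.2400 * 0.6630
Result: 4.1841


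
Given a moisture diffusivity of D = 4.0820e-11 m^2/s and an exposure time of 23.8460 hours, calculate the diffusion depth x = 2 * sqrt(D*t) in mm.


t = 23.8460 hr * 3600 = 85845.6000 s
D * t = 4.0820e-11 * 85845.6000 = 3.5042e-06
x = 2 * sqrt(D*t) = 2 * sqrt(3.5042e-06) = 0.00374391 m = 3.7439 mm


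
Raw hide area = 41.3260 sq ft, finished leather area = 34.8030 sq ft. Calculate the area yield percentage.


Formula: Yield = finished / raw * 100
Substituting: Yield = 34.8030 / 41.3260 * 100
Result: 84.2157 %


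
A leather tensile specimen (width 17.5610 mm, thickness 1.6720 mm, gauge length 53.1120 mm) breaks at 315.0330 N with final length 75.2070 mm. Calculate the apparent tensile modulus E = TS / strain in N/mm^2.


TS = F / (w * t) = 315.0330 / (17.5610 * 1.6720) = 10.7293 N/mm^2
strain = (Lf - L0) / L0 = (75.2070 - 53.1120) / 53.1120 = 0.4160
E = TS / strain = 10.7293 / 0.4160 = 25.7911 N/mm^2


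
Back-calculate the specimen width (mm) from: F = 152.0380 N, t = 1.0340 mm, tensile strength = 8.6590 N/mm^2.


Formula: w = F / (TS * t)
Substituting: w = 152.0380 / (8.6590 * 1.0340)
Result: 16.9810 mm


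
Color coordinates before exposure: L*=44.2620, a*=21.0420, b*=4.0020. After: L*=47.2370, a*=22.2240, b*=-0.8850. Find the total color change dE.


dL = 2.9750, da = 1.1820, db = -4.8870
dE = sqrt(2.9750^2 + 1.1820^2 + (-4.8870)^2) = 5.8421


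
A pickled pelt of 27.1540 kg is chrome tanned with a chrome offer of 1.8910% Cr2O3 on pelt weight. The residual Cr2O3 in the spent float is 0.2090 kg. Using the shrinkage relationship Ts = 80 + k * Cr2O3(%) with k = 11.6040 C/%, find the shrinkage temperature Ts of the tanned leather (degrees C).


Offered = pelt * offer_pct / 100 = 27.1540 * 1.8910 / 100 = 0.5135 kg
Uptake = offered - residual = 0.5135 - 0.2090 = 0.3045 kg
Cr2O3% on pelt = uptake / pelt * 100 = 0.3045 / 27.1540 * 100 = 1.1213 %
Ts = 80 + k * Cr2O3% = 80 + 11.6040 * 1.1213 = 93.0118 C


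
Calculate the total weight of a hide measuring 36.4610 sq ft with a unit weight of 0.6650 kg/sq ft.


Formula: Weight = area * weight_per_sqft
Substituting: Weight = 36.4610 * 0.6650
Result: 24.2466 kg


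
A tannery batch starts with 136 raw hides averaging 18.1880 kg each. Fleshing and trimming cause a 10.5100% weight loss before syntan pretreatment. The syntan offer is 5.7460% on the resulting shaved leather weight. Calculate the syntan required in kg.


Total_raw = N * avg_wt = 136 * 18.1880 = 2473.5680 kg
Substrate = Total_raw * (1 - loss/100) = 2473.5680 * (1 - 10.5100/100) = 2213.5960 kg
Syntan = Substrate * pct / 100 = 2213.5960 * 5.7460 / 100 = 127.1932 kg


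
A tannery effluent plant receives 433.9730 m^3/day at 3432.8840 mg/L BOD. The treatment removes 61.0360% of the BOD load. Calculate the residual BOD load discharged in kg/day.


Load_in = volume * conc / 1000 = 433.9730 * 3432.8840 / 1000 = 1489.7790 kg/day
Removed = Load_in * eff / 100 = 1489.7790 * 61.0360 / 100 = 909.3015 kg/day
Load_out = Load_in - Removed = 1489.7790 - 909.3015 = 580.4775 kg/day


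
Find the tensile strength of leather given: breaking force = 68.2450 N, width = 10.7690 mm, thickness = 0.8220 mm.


Formula: TS = force / (width * thickness)
Substituting: TS = 68.2450 / (10.7690 * 0.8220)
Result: 7.7095 N/mm^2


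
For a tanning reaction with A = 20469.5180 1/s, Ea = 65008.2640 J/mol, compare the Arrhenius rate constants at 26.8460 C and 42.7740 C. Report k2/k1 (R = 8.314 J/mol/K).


T1 = 26.8460 + 273.15 = 299.9960 K; T2 = 42.7740 + 273.15 = 315.9240 K
k1 = A * exp(-Ea/(R*T1)) = 20469.5180 * exp(-65008.2640/(8.314*299.9960)) = 9.8085e-08 1/s
k2 = A * exp(-Ea/(R*T2)) = 20469.5180 * exp(-65008.2640/(8.314*315.9240)) = 3.6501e-07 1/s
k2/k1 = 3.6501e-07 / 9.8085e-08 = 3.7213


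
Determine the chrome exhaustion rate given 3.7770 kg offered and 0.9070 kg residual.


Formula: Uptake = (offered - residual) / offered * 100
Substituting: Uptake = (3.7770 - 0.9070) / 3.7770 * 100
Result: 75.9862 %


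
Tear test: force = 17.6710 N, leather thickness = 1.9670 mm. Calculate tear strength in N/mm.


Formula: Tear strength = force / thickness
Substituting: Tear strength = 17.6710 / 1.9670
Result: 8.9837 N/mm


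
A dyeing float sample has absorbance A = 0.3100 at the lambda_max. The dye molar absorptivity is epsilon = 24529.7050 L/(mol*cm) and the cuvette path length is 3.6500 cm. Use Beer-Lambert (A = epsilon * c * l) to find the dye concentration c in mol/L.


Formula: c = A / (epsilon * l)
Substituting: c = 0.3100 / (24529.7050 * 3.6500)
Result: 3.4624e-06 mol/L


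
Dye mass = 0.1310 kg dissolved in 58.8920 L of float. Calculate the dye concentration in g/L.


Formula: Conc = dye_mass(kg) / volume(L) * 1000
Substituting: Conc = 0.1310 / 58.8920 * 1000
Result: 2.2244 g/L


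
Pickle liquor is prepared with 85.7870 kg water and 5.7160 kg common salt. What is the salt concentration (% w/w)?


Formula: Conc = salt / (water + salt) * 100
Substituting: Conc = 5.7160 / (85.7870 + 5.7160) * 100
Result: 6.2468 %


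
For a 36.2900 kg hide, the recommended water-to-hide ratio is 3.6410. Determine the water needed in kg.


Formula: Water = hide_weight * ratio
Substituting: Water = 36.2900 * 3.6410
Result: 132.1319 kg


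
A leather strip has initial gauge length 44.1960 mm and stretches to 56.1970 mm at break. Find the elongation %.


Formula: Elongation = (Lf - L0) / L0 * 100
Substituting: Elongation = (56.1970 - 44.1960) / 44.1960 * 100
Result: 27.1540 %


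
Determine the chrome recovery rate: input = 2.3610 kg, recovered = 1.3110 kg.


Formula: Recovery = recovered / input * 100
Substituting: Recovery = 1.3110 / 2.3610 * 100
Result: 55.5273 %


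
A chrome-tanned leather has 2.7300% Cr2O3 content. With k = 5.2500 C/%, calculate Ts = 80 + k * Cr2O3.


Formula: Ts = 80 + k * Cr2O3
Substituting: Ts = 80 + 5.2500 * 2.7300
Result: 94.3325 C


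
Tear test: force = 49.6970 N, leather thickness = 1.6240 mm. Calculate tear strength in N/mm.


Formula: Tear strength = force / thickness
Substituting: Tear strength = 49.6970 / 1.6240
Result: 30.6016 N/mm


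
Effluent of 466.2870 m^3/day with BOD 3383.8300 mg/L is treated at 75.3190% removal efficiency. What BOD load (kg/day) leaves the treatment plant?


Load_in = volume * conc / 1000 = 466.2870 * 3383.8300 / 1000 = 1577.8359 kg/day
Removed = Load_in * eff / 100 = 1577.8359 * 75.3190 / 100 = 1188.4103 kg/day
Load_out = Load_in - Removed = 1577.8359 - 1188.4103 = 389.4257 kg/day


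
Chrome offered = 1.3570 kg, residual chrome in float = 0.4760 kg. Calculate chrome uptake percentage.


Formula: Uptake = (offered - residual) / offered * 100
Substituting: Uptake = (1.3570 - 0.4760) / 1.3570 * 100
Result: 64.9226 %


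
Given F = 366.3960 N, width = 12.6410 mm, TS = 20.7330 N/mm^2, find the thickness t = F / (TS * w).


Formula: t = F / (TS * w)
Substituting: t = 366.3960 / (20.7330 * 12.6410)
Result: 1.3980 mm


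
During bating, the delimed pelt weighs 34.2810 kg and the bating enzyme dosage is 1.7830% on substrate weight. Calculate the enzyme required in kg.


Formula: Enzyme = substrate * pct / 100
Substituting: Enzyme = 34.2810 * 1.7830 / 100
Result: 0.6112 kg


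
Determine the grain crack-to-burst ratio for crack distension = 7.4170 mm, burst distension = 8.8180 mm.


Formula: Ratio = crack / burst
Substituting: Ratio = 7.4170 / 8.8180
Result: 0.8411


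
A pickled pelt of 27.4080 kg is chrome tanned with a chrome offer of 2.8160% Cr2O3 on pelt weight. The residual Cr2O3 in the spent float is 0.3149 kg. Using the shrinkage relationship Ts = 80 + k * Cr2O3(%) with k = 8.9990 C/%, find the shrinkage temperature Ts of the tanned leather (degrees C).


Offered = pelt * offer_pct / 100 = 27.4080 * 2.8160 / 100 = 0.7718 kg
Uptake = offered - residual = 0.7718 - 0.3149 = 0.4569 kg
Cr2O3% on pelt = uptake / pelt * 100 = 0.4569 / 27.4080 * 100 = 1.6671 %
Ts = 80 + k * Cr2O3% = 80 + 8.9990 * 1.6671 = 95.0019 C


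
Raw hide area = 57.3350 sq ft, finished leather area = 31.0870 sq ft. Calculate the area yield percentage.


Formula: Yield = finished / raw * 100
Substituting: Yield = 31.0870 / 57.3350 * 100
Result: 54.2199 %


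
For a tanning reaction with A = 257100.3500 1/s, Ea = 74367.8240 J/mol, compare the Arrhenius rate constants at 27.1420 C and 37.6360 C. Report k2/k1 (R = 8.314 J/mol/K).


T1 = 27.1420 + 273.15 = 300.2920 K; T2 = 37.6360 + 273.15 = 310.7860 K
k1 = A * exp(-Ea/(R*T1)) = 257100.3500 * exp(-74367.8240/(8.314*300.2920)) = 2.9760e-08 1/s
k2 = A * exp(-Ea/(R*T2)) = 257100.3500 * exp(-74367.8240/(8.314*310.7860)) = 8.1367e-08 1/s
k2/k1 = 8.1367e-08 / 2.9760e-08 = 2.7341


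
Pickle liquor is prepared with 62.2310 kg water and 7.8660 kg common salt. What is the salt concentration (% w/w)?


Formula: Conc = salt / (water + salt) * 100
Substituting: Conc = 7.8660 / (62.2310 + 7.8660) * 100
Result: 11.2216 %


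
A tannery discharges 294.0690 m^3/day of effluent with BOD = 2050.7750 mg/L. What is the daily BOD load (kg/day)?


Formula: BOD_load = volume * conc / 1000
Substituting: BOD_load = 294.0690 * 2050.7750 / 1000
Result: 603.0694 kg/day


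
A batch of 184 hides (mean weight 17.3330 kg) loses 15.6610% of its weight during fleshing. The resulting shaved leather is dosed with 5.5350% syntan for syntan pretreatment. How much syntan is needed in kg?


Total_raw = N * avg_wt = 184 * 17.3330 = 3189.2720 kg
Substrate = Total_raw * (1 - loss/100) = 3189.2720 * (1 - 15.6610/100) = 2689.8001 kg
Syntan = Substrate * pct / 100 = 2689.8001 * 5.5350 / 100 = 148.8804 kg


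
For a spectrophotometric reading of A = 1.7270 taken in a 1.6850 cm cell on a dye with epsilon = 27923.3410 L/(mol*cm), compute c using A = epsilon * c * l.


Formula: c = A / (epsilon * l)
Substituting: c = 1.7270 / (27923.3410 * 1.6850)
Result: 3.6705e-05 mol/L


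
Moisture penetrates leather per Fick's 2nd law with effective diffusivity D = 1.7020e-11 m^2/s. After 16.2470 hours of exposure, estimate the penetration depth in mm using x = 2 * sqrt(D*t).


t = 16.2470 hr * 3600 = 58489.2000 s
D * t = 1.7020e-11 * 58489.2000 = 9.9549e-07
x = 2 * sqrt(D*t) = 2 * sqrt(9.9549e-07) = 0.00199548 m = 1.9955 mm


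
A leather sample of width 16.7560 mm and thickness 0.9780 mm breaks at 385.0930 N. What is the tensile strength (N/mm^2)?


Formula: TS = force / (width * thickness)
Substituting: TS = 385.0930 / (16.7560 * 0.9780)
Result: 23.4994 N/mm^2


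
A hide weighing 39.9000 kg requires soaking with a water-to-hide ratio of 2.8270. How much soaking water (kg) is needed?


Formula: Water = hide_weight * ratio
Substituting: Water = 39.9000 * 2.8270
Result: 112.7973 kg


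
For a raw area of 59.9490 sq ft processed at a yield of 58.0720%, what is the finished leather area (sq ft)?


Formula: finished = raw * yield / 100
Substituting: finished = 59.9490 * 58.0720 / 100
Result: 34.8136 sq ft


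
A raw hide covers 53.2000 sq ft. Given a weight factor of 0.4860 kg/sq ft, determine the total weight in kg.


Formula: Weight = area * weight_per_sqft
Substituting: Weight = 53.2000 * 0.4860
Result: 25.8552 kg


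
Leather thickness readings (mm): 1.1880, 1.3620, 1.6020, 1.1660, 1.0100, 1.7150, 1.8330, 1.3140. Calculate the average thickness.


Formula: Average = sum / n
Substituting: Average = 11.1900 / 8
Result: 1.3987 mm


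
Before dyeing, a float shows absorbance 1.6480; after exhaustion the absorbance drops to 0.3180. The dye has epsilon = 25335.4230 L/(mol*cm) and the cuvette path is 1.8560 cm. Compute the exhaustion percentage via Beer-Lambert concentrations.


c_initial = A_i / (epsilon * l) = 1.6480 / (25335.4230 * 1.8560) = 3.5047e-05 mol/L
c_final = A_f / (epsilon * l) = 0.3180 / (25335.4230 * 1.8560) = 6.7627e-06 mol/L
Exhaustion = (c_initial - c_final) / c_initial * 100 = (3.5047e-05 - 6.7627e-06) / 3.5047e-05 * 100 = 80.7039 %


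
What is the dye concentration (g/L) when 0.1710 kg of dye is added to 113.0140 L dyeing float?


Formula: Conc = dye_mass(kg) / volume(L) * 1000
Substituting: Conc = 0.1710 / 113.0140 * 1000
Result: 1.5131 g/L


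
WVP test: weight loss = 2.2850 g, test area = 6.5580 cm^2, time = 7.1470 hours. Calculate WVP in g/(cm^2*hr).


Formula: WVP = loss / (area * time)
Substituting: WVP = 2.2850 / (6.5580 * 7.1470)
Result: 0.0487518 g/(cm^2*hr)


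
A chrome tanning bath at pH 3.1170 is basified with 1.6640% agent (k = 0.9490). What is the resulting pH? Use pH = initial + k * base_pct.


Formula: pH_final = pH_initial + k * base_pct
Substituting: pH_final = 3.1170 + 0.9490 * 1.6640
Result: 4.6961


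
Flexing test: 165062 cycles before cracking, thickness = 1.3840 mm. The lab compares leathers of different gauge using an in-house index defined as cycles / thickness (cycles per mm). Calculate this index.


Formula: Index = cycles / thickness
Substituting: Index = 165062 / 1.3840
Result: 119264.4509 cycles/mm


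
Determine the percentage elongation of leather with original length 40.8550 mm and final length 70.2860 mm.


Formula: Elongation = (Lf - L0) / L0 * 100
Substituting: Elongation = (70.2860 - 40.8550) / 40.8550 * 100
Result: 72.0377 %


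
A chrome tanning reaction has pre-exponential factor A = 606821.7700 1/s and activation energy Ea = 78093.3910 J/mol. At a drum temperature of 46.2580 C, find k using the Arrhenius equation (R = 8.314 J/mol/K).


T_K = T_C + 273.15 = 46.2580 + 273.15 = 319.4080 K
exponent = -Ea / (R * T_K) = -78093.3910 / (8.314 * 319.4080) = -29.4075
k = A * exp(exponent) = 606821.7700 * exp(-29.4075) = 1.0269e-07 1/s


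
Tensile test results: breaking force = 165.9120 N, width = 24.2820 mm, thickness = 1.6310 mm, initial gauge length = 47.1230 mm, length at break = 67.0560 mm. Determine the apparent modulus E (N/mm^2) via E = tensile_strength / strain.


TS = F / (w * t) = 165.9120 / (24.2820 * 1.6310) = 4.1893 N/mm^2
strain = (Lf - L0) / L0 = (67.0560 - 47.1230) / 47.1230 = 0.4230
E = TS / strain = 4.1893 / 0.4230 = 9.9037 N/mm^2


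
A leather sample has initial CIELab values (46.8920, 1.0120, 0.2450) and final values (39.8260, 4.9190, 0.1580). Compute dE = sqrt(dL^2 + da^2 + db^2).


dL = -7.0660, da = 3.9070, db = -0.087
dE = sqrt((-7.0660)^2 + 3.9070^2 + (-0.087)^2) = 8.0747


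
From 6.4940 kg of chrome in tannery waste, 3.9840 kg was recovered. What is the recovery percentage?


Formula: Recovery = recovered / input * 100
Substituting: Recovery = 3.9840 / 6.4940 * 100
Result: 61.3489 %


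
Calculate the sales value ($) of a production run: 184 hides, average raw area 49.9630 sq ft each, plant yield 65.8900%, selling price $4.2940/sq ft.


Raw_total = N * avg_area = 184 * 49.9630 = 9193.1920 sq ft
Finished = Raw_total * yield / 100 = 9193.1920 * 65.8900 / 100 = 6057.3942 sq ft
Value = Finished * price = 6057.3942 * 4.2940 = 26010.4507 $


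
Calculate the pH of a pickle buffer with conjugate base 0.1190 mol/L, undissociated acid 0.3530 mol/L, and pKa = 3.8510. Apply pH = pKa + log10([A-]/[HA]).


ratio = [A-] / [HA] = 0.1190 / 0.3530 = 0.3371
log10(ratio) = -0.4722
pH = pKa + log10(ratio) = 3.8510 - 0.4722 = 3.3788


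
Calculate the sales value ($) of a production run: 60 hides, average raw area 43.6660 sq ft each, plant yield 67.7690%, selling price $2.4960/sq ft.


Raw_total = N * avg_area = 60 * 43.6660 = 2619.9600 sq ft
Finished = Raw_total * yield / 100 = 2619.9600 * 67.7690 / 100 = 1775.5207 sq ft
Value = Finished * price = 1775.5207 * 2.4960 = 4431.6996 $


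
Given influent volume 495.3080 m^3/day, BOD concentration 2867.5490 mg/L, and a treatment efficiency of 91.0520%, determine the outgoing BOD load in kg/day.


Load_in = volume * conc / 1000 = 495.3080 * 2867.5490 / 1000 = 1420.3200 kg/day
Removed = Load_in * eff / 100 = 1420.3200 * 91.0520 / 100 = 1293.2297 kg/day
Load_out = Load_in - Removed = 1420.3200 - 1293.2297 = 127.0902 kg/day


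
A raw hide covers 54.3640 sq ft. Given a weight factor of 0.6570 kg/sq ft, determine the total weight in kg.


Formula: Weight = area * weight_per_sqft
Substituting: Weight = 54.3640 * 0.6570
Result: 35.7171 kg


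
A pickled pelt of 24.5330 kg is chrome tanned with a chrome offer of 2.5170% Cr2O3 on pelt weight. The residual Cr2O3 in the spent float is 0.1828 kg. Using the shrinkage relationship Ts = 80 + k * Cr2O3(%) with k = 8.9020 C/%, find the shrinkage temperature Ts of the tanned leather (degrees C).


Offered = pelt * offer_pct / 100 = 24.5330 * 2.5170 / 100 = 0.6175 kg
Uptake = offered - residual = 0.6175 - 0.1828 = 0.4347 kg
Cr2O3% on pelt = uptake / pelt * 100 = 0.4347 / 24.5330 * 100 = 1.7719 %
Ts = 80 + k * Cr2O3% = 80 + 8.9020 * 1.7719 = 95.7733 C


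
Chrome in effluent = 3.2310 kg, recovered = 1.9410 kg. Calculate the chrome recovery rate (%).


Formula: Recovery = recovered / input * 100
Substituting: Recovery = 1.9410 / 3.2310 * 100
Result: 60.0743 %


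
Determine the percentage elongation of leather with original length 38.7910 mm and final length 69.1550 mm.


Formula: Elongation = (Lf - L0) / L0 * 100
Substituting: Elongation = (69.1550 - 38.7910) / 38.7910 * 100
Result: 78.2759 %


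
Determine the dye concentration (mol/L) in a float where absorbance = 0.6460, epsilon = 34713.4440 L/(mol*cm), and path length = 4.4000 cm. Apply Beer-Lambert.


Formula: c = A / (epsilon * l)
Substituting: c = 0.6460 / (34713.4440 * 4.4000)
Result: 4.2294e-06 mol/L


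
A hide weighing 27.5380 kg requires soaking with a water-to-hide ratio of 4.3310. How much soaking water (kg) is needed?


Formula: Water = hide_weight * ratio
Substituting: Water = 27.5380 * 4.3310
Result: 119.2671 kg


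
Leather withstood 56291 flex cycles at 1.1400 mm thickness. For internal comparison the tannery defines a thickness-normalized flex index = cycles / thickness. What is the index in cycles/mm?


Formula: Index = cycles / thickness
Substituting: Index = 56291 / 1.1400
Result: 49378.0702 cycles/mm


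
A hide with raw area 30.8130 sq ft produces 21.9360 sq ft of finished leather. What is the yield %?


Formula: Yield = finished / raw * 100
Substituting: Yield = 21.9360 / 30.8130 * 100
Result: 71.1907 %


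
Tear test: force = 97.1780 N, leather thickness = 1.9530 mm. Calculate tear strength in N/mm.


Formula: Tear strength = force / thickness
Substituting: Tear strength = 97.1780 / 1.9530
Result: 49.7583 N/mm


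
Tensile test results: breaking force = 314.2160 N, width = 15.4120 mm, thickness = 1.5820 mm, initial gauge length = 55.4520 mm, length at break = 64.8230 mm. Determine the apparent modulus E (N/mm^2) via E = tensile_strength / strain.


TS = F / (w * t) = 314.2160 / (15.4120 * 1.5820) = 12.8873 N/mm^2
strain = (Lf - L0) / L0 = (64.8230 - 55.4520) / 55.4520 = 0.1690
E = TS / strain = 12.8873 / 0.1690 = 76.2595 N/mm^2


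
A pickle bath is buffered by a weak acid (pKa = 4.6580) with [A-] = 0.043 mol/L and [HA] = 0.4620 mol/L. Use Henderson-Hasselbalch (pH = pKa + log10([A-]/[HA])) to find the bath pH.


ratio = [A-] / [HA] = 0.043 / 0.4620 = 0.0930736
log10(ratio) = -1.0312
pH = pKa + log10(ratio) = 4.6580 - 1.0312 = 3.6268


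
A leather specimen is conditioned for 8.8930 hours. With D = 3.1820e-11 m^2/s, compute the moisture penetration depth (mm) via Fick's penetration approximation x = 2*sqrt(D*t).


t = 8.8930 hr * 3600 = 32014.8000 s
D * t = 3.1820e-11 * 32014.8000 = 1.0187e-06
x = 2 * sqrt(D*t) = 2 * sqrt(1.0187e-06) = 0.00201862 m = 2.0186 mm


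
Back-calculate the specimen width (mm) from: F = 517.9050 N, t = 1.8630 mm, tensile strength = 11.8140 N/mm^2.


Formula: w = F / (TS * t)
Substituting: w = 517.9050 / (11.8140 * 1.8630)
Result: 23.5310 mm


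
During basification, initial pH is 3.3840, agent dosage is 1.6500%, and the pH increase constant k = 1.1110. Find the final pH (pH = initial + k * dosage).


Formula: pH_final = pH_initial + k * base_pct
Substituting: pH_final = 3.3840 + 1.1110 * 1.6500
Result: 5.2172


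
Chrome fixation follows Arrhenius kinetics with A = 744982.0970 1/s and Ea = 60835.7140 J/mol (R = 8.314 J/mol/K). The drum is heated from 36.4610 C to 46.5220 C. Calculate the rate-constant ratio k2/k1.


T1 = 36.4610 + 273.15 = 309.6110 K; T2 = 46.5220 + 273.15 = 319.6720 K
k1 = A * exp(-Ea/(R*T1)) = 744982.0970 * exp(-60835.7140/(8.314*309.6110)) = 4.0565e-05 1/s
k2 = A * exp(-Ea/(R*T2)) = 744982.0970 * exp(-60835.7140/(8.314*319.6720)) = 8.5347e-05 1/s
k2/k1 = 8.5347e-05 / 4.0565e-05 = 2.1040


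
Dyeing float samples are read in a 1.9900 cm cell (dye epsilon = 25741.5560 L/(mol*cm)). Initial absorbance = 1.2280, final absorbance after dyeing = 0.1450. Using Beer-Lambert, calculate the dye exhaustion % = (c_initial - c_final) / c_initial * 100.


c_initial = A_i / (epsilon * l) = 1.2280 / (25741.5560 * 1.9900) = 2.3972e-05 mol/L
c_final = A_f / (epsilon * l) = 0.1450 / (25741.5560 * 1.9900) = 2.8306e-06 mol/L
Exhaustion = (c_initial - c_final) / c_initial * 100 = (2.3972e-05 - 2.8306e-06) / 2.3972e-05 * 100 = 88.1922 %


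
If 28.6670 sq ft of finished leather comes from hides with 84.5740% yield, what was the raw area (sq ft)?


Formula: raw = finished * 100 / yield
Substituting: raw = 28.6670 * 100 / 84.5740
Result: 33.8958 sq ft


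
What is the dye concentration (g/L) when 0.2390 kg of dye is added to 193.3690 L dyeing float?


Formula: Conc = dye_mass(kg) / volume(L) * 1000
Substituting: Conc = 0.2390 / 193.3690 * 1000
Result: 1.2360 g/L


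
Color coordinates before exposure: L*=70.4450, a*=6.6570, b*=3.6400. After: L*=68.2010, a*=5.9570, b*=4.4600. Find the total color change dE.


dL = -2.2440, da = -0.7000, db = 0.8200
dE = sqrt((-2.2440)^2 + (-0.7000)^2 + 0.8200^2) = 2.4896


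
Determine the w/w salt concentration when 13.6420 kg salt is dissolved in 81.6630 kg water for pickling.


Formula: Conc = salt / (water + salt) * 100
Substituting: Conc = 13.6420 / (81.6630 + 13.6420) * 100
Result: 14.3140 %


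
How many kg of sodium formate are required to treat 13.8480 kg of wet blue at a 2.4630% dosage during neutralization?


Formula: Neutralizer = substrate * pct / 100
Substituting: Neutralizer = 13.8480 * 2.4630 / 100
Result: 0.3411 kg


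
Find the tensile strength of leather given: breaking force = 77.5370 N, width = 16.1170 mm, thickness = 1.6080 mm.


Formula: TS = force / (width * thickness)
Substituting: TS = 77.5370 / (16.1170 * 1.6080)
Result: 2.9918 N/mm^2


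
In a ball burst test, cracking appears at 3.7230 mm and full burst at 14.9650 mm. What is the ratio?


Formula: Ratio = crack / burst
Substituting: Ratio = 3.7230 / 14.9650
Result: 0.2488


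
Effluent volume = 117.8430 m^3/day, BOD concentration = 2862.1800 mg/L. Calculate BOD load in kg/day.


Formula: BOD_load = volume * conc / 1000
Substituting: BOD_load = 117.8430 * 2862.1800 / 1000
Result: 337.2879 kg/day


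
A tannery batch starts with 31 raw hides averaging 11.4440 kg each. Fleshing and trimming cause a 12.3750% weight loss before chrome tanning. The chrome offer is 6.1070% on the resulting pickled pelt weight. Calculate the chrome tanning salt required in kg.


Total_raw = N * avg_wt = 31 * 11.4440 = 354.7640 kg
Substrate = Total_raw * (1 - loss/100) = 354.7640 * (1 - 12.3750/100) = 310.8620 kg
Chrome = Substrate * pct / 100 = 310.8620 * 6.1070 / 100 = 18.9843 kg


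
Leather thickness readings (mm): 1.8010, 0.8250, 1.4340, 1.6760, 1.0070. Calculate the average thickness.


Formula: Average = sum / n
Substituting: Average = 6.7430 / 5
Result: 1.3486 mm


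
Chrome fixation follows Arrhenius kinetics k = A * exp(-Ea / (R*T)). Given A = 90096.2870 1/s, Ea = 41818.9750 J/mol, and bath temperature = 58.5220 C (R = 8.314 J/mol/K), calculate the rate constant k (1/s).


T_K = T_C + 273.15 = 58.5220 + 273.15 = 331.6720 K
exponent = -Ea / (R * T_K) = -41818.9750 / (8.314 * 331.6720) = -15.1654
k = A * exp(exponent) = 90096.2870 * exp(-15.1654) = 0.0233586 1/s


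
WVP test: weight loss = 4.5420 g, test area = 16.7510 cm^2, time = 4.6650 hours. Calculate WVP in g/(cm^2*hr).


Formula: WVP = loss / (area * time)
Substituting: WVP = 4.5420 / (16.7510 * 4.6650)
Result: 0.0581239 g/(cm^2*hr)


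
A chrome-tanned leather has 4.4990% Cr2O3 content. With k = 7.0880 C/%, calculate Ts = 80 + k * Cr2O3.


Formula: Ts = 80 + k * Cr2O3
Substituting: Ts = 80 + 7.0880 * 4.4990
Result: 111.8889 C


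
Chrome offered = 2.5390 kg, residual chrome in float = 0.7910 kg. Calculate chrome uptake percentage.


Formula: Uptake = (offered - residual) / offered * 100
Substituting: Uptake = (2.5390 - 0.7910) / 2.5390 * 100
Result: 68.8460 %
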